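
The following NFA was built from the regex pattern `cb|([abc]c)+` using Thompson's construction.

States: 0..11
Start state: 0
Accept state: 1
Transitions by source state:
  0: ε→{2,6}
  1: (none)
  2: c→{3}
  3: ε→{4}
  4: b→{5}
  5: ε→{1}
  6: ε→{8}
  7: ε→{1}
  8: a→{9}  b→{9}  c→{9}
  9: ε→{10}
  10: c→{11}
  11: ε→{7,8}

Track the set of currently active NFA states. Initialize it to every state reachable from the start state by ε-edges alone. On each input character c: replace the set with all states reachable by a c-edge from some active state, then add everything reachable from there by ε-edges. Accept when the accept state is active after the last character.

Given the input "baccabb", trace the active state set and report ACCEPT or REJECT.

S₀ = ε-closure({0}) = {0,2,6,8}
'b' @ 1: {9,10}
'a' @ 2: {}  — no active states
rest 'ccabb' ignored (set empty)
after full input: {}  (accept=1 not in)

Answer: REJECT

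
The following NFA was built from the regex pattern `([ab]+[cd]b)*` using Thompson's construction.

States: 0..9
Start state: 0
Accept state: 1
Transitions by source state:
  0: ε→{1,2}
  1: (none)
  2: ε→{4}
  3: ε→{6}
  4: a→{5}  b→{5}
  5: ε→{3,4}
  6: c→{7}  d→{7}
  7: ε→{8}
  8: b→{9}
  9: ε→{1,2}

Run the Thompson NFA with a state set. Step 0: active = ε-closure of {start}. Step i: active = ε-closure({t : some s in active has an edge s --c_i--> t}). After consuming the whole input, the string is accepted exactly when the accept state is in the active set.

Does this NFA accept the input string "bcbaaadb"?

Answer: ACCEPT

Steps:
start: ε-closure({0}) = {0,1,2,4}
'b' @ 1: {3,4,5,6}
'c' @ 2: {7,8}
'b' @ 3: {1,2,4,9}  [accepting]
'a' @ 4: {3,4,5,6}
'a' @ 5: {3,4,5,6}
'a' @ 6: {3,4,5,6}
'd' @ 7: {7,8}
'b' @ 8: {1,2,4,9}  [accepting]
final: {1,2,4,9}; accept 1 in set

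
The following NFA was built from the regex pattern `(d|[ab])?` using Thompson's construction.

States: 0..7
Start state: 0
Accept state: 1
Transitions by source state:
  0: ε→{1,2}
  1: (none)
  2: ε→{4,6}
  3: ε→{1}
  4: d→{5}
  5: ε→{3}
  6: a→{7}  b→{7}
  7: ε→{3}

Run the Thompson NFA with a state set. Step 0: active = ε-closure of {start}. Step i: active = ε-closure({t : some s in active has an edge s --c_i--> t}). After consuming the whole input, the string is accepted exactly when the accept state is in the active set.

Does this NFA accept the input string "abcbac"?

start: ε-closure({0}) = {0,1,2,4,6}
'a' @ 1: {1,3,7}  (accept∈set)
'b' @ 2: {}  — dead — no transitions
rest 'cbac' ignored (set empty)
final: {}; accept 1 not in set

Answer: REJECT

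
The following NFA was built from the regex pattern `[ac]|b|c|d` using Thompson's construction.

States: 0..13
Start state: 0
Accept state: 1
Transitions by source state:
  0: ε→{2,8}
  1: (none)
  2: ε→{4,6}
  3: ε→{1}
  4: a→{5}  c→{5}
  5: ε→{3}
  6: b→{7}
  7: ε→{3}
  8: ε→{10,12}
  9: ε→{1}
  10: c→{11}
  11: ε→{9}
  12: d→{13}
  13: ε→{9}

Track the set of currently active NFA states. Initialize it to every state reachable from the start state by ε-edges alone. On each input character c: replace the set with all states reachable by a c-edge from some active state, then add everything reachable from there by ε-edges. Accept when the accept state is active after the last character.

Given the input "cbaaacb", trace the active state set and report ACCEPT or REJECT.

Answer: REJECT

Derivation:
S₀ = ε-closure({0}) = {0,2,4,6,8,10,12}
'c' @ 1: {1,3,5,9,11}  [accepting]
'b' @ 2: {}  — dead — no transitions
rest 'aaacb' ignored (set empty)
end set {} — state 1 not in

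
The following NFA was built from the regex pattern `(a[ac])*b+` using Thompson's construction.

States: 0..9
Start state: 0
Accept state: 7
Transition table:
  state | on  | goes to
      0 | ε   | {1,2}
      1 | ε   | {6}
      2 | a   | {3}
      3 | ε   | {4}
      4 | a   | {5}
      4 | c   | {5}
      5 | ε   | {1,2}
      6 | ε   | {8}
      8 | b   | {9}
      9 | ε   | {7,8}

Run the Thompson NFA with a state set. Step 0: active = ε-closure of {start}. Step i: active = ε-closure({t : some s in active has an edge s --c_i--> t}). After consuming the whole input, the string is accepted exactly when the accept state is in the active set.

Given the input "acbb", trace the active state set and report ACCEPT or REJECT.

Answer: ACCEPT

Derivation:
S₀ = ε-closure({0}) = {0,1,2,6,8}
'a' @ 1: {3,4}
'c' @ 2: {1,2,5,6,8}
'b' @ 3: {7,8,9}  ✓accept
'b' @ 4: {7,8,9}  ✓accept
after full input: {7,8,9}  (accept=7 in)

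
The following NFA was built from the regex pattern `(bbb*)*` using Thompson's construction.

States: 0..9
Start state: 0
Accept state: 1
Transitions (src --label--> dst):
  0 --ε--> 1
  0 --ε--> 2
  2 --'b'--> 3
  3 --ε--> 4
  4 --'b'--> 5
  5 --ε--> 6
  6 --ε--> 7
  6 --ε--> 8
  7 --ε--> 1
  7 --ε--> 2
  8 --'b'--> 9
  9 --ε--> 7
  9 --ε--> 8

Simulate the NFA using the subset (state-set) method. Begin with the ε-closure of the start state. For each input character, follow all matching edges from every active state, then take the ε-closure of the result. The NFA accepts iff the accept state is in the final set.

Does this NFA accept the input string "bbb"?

Answer: ACCEPT

Derivation:
initial (ε-close {0}): {0,1,2}
'b' @ 1: {3,4}
'b' @ 2: {1,2,5,6,7,8}  [accepting]
'b' @ 3: {1,2,3,4,7,8,9}  [accepting]
final: {1,2,3,4,7,8,9}; accept 1 in set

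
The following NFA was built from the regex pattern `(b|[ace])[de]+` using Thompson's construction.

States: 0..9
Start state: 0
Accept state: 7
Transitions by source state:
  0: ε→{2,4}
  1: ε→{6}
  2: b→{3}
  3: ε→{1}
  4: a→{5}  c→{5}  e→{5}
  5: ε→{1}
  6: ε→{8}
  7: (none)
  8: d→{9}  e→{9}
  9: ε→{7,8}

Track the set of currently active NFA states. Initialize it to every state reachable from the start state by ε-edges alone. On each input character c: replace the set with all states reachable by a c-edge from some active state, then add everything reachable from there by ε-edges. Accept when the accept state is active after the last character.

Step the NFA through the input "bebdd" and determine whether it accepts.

initial (ε-close {0}): {0,2,4}
'b' @ 1: {1,3,6,8}
'e' @ 2: {7,8,9}  ✓accept
'b' @ 3: {}  — no active states
rest 'dd' ignored (set empty)
after full input: {}  (accept=7 not in)

Answer: REJECT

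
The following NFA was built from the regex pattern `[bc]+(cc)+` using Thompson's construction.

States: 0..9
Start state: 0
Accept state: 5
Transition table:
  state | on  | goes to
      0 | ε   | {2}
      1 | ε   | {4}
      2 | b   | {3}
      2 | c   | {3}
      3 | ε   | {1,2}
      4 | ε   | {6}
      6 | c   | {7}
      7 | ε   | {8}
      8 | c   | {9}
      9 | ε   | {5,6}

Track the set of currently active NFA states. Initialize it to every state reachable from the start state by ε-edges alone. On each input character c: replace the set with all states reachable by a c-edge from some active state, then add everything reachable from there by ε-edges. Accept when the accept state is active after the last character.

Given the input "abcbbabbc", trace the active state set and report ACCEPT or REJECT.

start: ε-closure({0}) = {0,2}
'a' @ 1: {}  — state set empty
rest 'bcbbabbc' ignored (set empty)
after full input: {}  (accept=5 not in)

Answer: REJECT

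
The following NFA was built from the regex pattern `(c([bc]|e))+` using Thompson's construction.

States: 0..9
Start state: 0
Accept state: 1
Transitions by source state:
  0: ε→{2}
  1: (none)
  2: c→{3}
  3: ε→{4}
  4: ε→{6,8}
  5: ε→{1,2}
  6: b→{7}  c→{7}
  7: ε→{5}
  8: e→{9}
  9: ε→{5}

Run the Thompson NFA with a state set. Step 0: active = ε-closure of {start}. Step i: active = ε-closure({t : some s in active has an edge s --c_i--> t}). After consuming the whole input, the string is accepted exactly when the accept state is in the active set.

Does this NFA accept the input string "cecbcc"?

start: ε-closure({0}) = {0,2}
'c' @ 1: {3,4,6,8}
'e' @ 2: {1,2,5,9}  (accept∈set)
'c' @ 3: {3,4,6,8}
'b' @ 4: {1,2,5,7}  (accept∈set)
'c' @ 5: {3,4,6,8}
'c' @ 6: {1,2,5,7}  (accept∈set)
end set {1,2,5,7} — state 1 in

Answer: ACCEPT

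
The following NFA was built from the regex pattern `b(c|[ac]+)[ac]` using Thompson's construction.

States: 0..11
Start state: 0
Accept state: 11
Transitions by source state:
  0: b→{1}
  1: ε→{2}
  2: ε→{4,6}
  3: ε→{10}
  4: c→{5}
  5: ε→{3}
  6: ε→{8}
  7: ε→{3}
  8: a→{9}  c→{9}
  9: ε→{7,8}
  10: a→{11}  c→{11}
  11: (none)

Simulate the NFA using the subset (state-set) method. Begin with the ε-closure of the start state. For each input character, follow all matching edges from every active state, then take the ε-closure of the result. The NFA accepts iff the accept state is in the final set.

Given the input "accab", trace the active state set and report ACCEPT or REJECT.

S₀ = ε-closure({0}) = {0}
'a' @ 1: {}  — dead — no transitions
rest 'ccab' ignored (set empty)
end set {} — state 11 not in

Answer: REJECT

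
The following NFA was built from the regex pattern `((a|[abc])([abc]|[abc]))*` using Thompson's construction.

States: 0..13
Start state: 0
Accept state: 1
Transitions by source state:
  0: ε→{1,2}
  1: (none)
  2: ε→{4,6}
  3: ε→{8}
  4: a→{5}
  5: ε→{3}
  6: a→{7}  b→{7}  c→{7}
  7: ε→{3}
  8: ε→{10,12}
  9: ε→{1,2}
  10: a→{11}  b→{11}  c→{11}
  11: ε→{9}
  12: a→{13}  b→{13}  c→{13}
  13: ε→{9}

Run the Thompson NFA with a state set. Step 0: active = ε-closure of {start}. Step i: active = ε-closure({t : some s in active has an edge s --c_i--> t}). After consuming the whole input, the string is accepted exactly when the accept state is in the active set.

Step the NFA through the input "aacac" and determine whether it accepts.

S₀ = ε-closure({0}) = {0,1,2,4,6}
'a' @ 1: {3,5,7,8,10,12}
'a' @ 2: {1,2,4,6,9,11,13}  [accepting]
'c' @ 3: {3,7,8,10,12}
'a' @ 4: {1,2,4,6,9,11,13}  [accepting]
'c' @ 5: {3,7,8,10,12}
after full input: {3,7,8,10,12}  (accept=1 not in)

Answer: REJECT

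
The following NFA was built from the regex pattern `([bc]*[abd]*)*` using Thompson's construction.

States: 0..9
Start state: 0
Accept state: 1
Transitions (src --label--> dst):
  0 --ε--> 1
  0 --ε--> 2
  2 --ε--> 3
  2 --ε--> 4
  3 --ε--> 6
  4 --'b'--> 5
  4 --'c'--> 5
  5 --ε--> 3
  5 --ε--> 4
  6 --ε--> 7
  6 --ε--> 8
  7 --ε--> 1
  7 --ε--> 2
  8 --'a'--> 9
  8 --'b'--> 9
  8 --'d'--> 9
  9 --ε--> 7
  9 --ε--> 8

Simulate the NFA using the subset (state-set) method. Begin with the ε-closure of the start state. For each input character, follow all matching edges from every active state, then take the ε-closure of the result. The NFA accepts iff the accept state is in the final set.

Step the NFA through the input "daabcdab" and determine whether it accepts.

Answer: ACCEPT

Steps:
start: ε-closure({0}) = {0,1,2,3,4,6,7,8}
'd' @ 1: {1,2,3,4,6,7,8,9}  ✓accept
'a' @ 2: {1,2,3,4,6,7,8,9}  ✓accept
'a' @ 3: {1,2,3,4,6,7,8,9}  ✓accept
'b' @ 4: {1,2,3,4,5,6,7,8,9}  ✓accept
'c' @ 5: {1,2,3,4,5,6,7,8}  ✓accept
'd' @ 6: {1,2,3,4,6,7,8,9}  ✓accept
'a' @ 7: {1,2,3,4,6,7,8,9}  ✓accept
'b' @ 8: {1,2,3,4,5,6,7,8,9}  ✓accept
final: {1,2,3,4,5,6,7,8,9}; accept 1 in set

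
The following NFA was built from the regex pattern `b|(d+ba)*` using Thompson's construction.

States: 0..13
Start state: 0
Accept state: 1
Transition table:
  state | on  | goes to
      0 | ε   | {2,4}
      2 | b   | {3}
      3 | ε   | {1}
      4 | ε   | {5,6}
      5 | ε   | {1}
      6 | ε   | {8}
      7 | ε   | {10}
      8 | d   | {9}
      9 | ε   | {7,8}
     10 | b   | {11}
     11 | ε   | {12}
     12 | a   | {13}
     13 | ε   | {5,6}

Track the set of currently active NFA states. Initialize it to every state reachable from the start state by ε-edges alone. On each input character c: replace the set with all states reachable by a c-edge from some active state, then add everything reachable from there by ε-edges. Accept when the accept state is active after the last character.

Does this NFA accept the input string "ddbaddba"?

Answer: ACCEPT

Derivation:
start: ε-closure({0}) = {0,1,2,4,5,6,8}
'd' @ 1: {7,8,9,10}
'd' @ 2: {7,8,9,10}
'b' @ 3: {11,12}
'a' @ 4: {1,5,6,8,13}  ✓accept
'd' @ 5: {7,8,9,10}
'd' @ 6: {7,8,9,10}
'b' @ 7: {11,12}
'a' @ 8: {1,5,6,8,13}  ✓accept
final: {1,5,6,8,13}; accept 1 in set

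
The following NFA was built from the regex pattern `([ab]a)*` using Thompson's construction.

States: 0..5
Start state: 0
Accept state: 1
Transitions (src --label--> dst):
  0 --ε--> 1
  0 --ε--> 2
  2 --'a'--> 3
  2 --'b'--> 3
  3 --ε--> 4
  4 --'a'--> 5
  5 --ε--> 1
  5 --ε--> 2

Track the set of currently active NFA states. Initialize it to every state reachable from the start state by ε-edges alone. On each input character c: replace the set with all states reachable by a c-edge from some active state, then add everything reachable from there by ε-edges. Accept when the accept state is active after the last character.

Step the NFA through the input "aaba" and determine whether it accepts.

initial (ε-close {0}): {0,1,2}
'a' @ 1: {3,4}
'a' @ 2: {1,2,5}  (accept∈set)
'b' @ 3: {3,4}
'a' @ 4: {1,2,5}  (accept∈set)
end set {1,2,5} — state 1 in

Answer: ACCEPT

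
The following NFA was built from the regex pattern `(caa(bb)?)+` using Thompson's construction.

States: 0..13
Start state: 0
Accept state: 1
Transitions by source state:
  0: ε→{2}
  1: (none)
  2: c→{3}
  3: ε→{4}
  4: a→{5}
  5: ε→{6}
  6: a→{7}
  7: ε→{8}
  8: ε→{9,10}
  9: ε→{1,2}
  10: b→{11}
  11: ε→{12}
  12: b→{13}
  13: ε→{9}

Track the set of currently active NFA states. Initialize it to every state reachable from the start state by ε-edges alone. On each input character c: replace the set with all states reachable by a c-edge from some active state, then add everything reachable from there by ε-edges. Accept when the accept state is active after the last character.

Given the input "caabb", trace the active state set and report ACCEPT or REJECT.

initial (ε-close {0}): {0,2}
'c' @ 1: {3,4}
'a' @ 2: {5,6}
'a' @ 3: {1,2,7,8,9,10}  [accepting]
'b' @ 4: {11,12}
'b' @ 5: {1,2,9,13}  [accepting]
final: {1,2,9,13}; accept 1 in set

Answer: ACCEPT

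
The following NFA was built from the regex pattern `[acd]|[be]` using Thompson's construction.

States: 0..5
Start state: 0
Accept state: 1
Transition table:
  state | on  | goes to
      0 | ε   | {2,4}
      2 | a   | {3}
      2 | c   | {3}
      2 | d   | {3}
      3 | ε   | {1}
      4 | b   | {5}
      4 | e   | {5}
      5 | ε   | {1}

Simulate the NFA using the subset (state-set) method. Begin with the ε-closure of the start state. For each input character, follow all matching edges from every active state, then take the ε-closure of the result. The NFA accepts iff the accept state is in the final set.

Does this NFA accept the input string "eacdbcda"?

Answer: REJECT

Trace:
S₀ = ε-closure({0}) = {0,2,4}
'e' @ 1: {1,5}  (accept∈set)
'a' @ 2: {}  — state set empty
rest 'cdbcda' ignored (set empty)
end set {} — state 1 not in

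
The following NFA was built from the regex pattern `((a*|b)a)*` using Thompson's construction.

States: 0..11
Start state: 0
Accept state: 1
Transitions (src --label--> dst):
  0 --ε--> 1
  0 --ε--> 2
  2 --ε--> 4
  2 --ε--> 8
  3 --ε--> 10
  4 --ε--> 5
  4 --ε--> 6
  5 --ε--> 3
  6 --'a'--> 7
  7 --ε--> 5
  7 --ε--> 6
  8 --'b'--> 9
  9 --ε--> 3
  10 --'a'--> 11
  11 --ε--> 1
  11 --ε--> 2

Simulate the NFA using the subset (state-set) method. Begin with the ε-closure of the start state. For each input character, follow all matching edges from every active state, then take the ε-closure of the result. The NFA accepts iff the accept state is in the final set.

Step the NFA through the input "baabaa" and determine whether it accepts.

Answer: ACCEPT

Steps:
start: ε-closure({0}) = {0,1,2,3,4,5,6,8,10}
'b' @ 1: {3,9,10}
'a' @ 2: {1,2,3,4,5,6,8,10,11}  (accept∈set)
'a' @ 3: {1,2,3,4,5,6,7,8,10,11}  (accept∈set)
'b' @ 4: {3,9,10}
'a' @ 5: {1,2,3,4,5,6,8,10,11}  (accept∈set)
'a' @ 6: {1,2,3,4,5,6,7,8,10,11}  (accept∈set)
after full input: {1,2,3,4,5,6,7,8,10,11}  (accept=1 in)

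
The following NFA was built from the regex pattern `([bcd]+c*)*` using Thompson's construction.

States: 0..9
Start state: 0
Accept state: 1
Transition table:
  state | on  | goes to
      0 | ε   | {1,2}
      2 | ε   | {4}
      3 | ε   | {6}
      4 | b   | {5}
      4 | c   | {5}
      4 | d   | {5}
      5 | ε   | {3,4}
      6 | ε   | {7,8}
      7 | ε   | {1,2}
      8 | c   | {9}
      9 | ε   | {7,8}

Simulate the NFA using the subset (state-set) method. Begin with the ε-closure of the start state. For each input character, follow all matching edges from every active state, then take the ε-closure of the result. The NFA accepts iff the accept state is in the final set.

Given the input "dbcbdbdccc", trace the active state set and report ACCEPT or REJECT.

Answer: ACCEPT

Derivation:
start: ε-closure({0}) = {0,1,2,4}
'd' @ 1: {1,2,3,4,5,6,7,8}  [accepting]
'b' @ 2: {1,2,3,4,5,6,7,8}  [accepting]
'c' @ 3: {1,2,3,4,5,6,7,8,9}  [accepting]
'b' @ 4: {1,2,3,4,5,6,7,8}  [accepting]
'd' @ 5: {1,2,3,4,5,6,7,8}  [accepting]
'b' @ 6: {1,2,3,4,5,6,7,8}  [accepting]
'd' @ 7: {1,2,3,4,5,6,7,8}  [accepting]
'c' @ 8: {1,2,3,4,5,6,7,8,9}  [accepting]
'c' @ 9: {1,2,3,4,5,6,7,8,9}  [accepting]
'c' @ 10: {1,2,3,4,5,6,7,8,9}  [accepting]
end set {1,2,3,4,5,6,7,8,9} — state 1 in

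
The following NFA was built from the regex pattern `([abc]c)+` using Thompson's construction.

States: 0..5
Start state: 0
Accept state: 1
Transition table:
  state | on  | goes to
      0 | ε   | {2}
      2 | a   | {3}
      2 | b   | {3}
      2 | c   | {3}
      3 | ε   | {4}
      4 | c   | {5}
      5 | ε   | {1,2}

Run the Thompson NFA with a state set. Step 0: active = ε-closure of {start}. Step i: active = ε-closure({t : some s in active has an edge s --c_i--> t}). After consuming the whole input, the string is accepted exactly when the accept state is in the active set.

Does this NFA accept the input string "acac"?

Answer: ACCEPT

Derivation:
start: ε-closure({0}) = {0,2}
'a' @ 1: {3,4}
'c' @ 2: {1,2,5}  (accept∈set)
'a' @ 3: {3,4}
'c' @ 4: {1,2,5}  (accept∈set)
end set {1,2,5} — state 1 in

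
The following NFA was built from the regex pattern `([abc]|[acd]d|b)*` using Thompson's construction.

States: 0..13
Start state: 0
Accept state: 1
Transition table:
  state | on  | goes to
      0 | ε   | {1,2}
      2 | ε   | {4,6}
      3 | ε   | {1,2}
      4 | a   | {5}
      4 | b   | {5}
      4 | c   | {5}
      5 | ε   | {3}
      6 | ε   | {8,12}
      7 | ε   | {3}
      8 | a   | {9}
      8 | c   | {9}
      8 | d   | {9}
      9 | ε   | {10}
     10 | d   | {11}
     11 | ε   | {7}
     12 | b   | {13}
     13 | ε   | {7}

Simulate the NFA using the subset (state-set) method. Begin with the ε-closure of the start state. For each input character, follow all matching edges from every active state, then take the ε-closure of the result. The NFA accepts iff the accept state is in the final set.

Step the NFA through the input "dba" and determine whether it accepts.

Answer: REJECT

Steps:
initial (ε-close {0}): {0,1,2,4,6,8,12}
'd' @ 1: {9,10}
'b' @ 2: {}  — no active states
rest 'a' ignored (set empty)
end set {} — state 1 not in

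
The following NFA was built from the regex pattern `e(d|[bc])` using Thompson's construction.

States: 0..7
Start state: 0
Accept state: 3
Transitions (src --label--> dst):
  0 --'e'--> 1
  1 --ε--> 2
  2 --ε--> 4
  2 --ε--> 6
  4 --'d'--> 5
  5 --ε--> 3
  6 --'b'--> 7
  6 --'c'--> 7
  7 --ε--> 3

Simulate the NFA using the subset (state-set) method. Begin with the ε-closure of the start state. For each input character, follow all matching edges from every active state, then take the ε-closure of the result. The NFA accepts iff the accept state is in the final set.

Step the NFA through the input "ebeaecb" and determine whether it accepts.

Answer: REJECT

Trace:
initial (ε-close {0}): {0}
'e' @ 1: {1,2,4,6}
'b' @ 2: {3,7}  ✓accept
'e' @ 3: {}  — dead — no transitions
rest 'aecb' ignored (set empty)
after full input: {}  (accept=3 not in)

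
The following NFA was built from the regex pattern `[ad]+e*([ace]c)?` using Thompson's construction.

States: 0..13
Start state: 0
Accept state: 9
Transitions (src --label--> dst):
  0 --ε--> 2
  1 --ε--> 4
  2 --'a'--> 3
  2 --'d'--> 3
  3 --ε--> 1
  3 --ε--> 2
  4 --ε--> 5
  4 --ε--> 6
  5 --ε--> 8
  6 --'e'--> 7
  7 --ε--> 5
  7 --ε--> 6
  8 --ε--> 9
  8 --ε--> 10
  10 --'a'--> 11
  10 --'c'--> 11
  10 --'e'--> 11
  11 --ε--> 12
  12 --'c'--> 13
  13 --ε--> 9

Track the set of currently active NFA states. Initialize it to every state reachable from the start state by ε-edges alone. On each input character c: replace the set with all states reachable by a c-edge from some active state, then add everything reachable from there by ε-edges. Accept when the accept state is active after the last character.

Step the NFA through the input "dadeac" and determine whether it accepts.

Answer: ACCEPT

Trace:
initial (ε-close {0}): {0,2}
'd' @ 1: {1,2,3,4,5,6,8,9,10}  (accept∈set)
'a' @ 2: {1,2,3,4,5,6,8,9,10,11,12}  (accept∈set)
'd' @ 3: {1,2,3,4,5,6,8,9,10}  (accept∈set)
'e' @ 4: {5,6,7,8,9,10,11,12}  (accept∈set)
'a' @ 5: {11,12}
'c' @ 6: {9,13}  (accept∈set)
final: {9,13}; accept 9 in set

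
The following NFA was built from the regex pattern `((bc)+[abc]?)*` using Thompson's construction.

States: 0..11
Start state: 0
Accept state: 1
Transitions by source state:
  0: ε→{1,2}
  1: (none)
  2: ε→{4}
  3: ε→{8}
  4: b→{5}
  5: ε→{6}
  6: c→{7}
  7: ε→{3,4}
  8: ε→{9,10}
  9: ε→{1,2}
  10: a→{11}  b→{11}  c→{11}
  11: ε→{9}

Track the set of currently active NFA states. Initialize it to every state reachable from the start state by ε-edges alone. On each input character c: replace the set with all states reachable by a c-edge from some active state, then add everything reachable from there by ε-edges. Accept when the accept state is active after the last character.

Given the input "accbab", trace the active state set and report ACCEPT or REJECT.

initial (ε-close {0}): {0,1,2,4}
'a' @ 1: {}  — no active states
rest 'ccbab' ignored (set empty)
final: {}; accept 1 not in set

Answer: REJECT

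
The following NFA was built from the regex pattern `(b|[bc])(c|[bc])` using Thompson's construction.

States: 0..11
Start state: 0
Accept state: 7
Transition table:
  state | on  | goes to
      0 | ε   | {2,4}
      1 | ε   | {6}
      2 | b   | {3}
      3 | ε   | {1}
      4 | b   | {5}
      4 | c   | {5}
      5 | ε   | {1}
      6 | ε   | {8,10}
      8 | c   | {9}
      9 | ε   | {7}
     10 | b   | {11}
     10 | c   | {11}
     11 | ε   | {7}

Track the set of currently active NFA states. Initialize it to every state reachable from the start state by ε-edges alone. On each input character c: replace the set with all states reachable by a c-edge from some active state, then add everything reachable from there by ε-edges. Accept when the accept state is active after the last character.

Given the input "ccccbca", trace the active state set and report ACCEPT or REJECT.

Answer: REJECT

Derivation:
start: ε-closure({0}) = {0,2,4}
'c' @ 1: {1,5,6,8,10}
'c' @ 2: {7,9,11}  (accept∈set)
'c' @ 3: {}  — dead — no transitions
rest 'cbca' ignored (set empty)
after full input: {}  (accept=7 not in)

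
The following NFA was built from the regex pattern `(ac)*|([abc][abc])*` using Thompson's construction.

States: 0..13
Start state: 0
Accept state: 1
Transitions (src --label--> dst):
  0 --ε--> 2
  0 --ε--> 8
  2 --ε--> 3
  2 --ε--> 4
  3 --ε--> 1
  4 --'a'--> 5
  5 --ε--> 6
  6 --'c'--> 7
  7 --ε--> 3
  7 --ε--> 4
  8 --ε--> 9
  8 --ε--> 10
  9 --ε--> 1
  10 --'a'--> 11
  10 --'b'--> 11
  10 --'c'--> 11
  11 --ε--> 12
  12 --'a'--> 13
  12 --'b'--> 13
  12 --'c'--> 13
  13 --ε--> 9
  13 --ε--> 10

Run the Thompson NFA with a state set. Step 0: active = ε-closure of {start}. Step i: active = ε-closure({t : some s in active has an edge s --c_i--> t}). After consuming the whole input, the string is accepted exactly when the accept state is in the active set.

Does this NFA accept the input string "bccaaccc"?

initial (ε-close {0}): {0,1,2,3,4,8,9,10}
'b' @ 1: {11,12}
'c' @ 2: {1,9,10,13}  ✓accept
'c' @ 3: {11,12}
'a' @ 4: {1,9,10,13}  ✓accept
'a' @ 5: {11,12}
'c' @ 6: {1,9,10,13}  ✓accept
'c' @ 7: {11,12}
'c' @ 8: {1,9,10,13}  ✓accept
final: {1,9,10,13}; accept 1 in set

Answer: ACCEPT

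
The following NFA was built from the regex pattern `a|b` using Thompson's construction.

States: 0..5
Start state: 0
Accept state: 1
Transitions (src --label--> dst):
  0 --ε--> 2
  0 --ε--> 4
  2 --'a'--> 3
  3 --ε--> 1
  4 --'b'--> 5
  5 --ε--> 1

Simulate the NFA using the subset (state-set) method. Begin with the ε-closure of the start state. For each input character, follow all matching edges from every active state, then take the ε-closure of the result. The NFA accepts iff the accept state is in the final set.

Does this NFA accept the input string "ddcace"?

Answer: REJECT

Trace:
start: ε-closure({0}) = {0,2,4}
'd' @ 1: {}  — dead — no transitions
rest 'dcace' ignored (set empty)
after full input: {}  (accept=1 not in)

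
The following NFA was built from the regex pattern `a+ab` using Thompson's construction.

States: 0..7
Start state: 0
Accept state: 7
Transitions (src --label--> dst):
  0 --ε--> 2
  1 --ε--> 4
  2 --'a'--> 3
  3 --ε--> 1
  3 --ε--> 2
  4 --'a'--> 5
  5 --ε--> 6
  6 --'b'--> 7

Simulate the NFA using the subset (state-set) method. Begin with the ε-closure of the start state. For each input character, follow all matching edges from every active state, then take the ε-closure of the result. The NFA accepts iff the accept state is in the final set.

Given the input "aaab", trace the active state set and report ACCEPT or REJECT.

S₀ = ε-closure({0}) = {0,2}
'a' @ 1: {1,2,3,4}
'a' @ 2: {1,2,3,4,5,6}
'a' @ 3: {1,2,3,4,5,6}
'b' @ 4: {7}  [accepting]
after full input: {7}  (accept=7 in)

Answer: ACCEPT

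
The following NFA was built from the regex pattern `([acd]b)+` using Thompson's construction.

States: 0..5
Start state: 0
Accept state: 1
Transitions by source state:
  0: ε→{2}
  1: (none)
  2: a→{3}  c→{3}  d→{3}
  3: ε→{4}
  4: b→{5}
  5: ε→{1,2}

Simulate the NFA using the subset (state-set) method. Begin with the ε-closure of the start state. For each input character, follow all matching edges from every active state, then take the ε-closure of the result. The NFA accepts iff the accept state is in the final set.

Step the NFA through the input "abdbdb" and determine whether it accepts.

S₀ = ε-closure({0}) = {0,2}
'a' @ 1: {3,4}
'b' @ 2: {1,2,5}  ✓accept
'd' @ 3: {3,4}
'b' @ 4: {1,2,5}  ✓accept
'd' @ 5: {3,4}
'b' @ 6: {1,2,5}  ✓accept
end set {1,2,5} — state 1 in

Answer: ACCEPT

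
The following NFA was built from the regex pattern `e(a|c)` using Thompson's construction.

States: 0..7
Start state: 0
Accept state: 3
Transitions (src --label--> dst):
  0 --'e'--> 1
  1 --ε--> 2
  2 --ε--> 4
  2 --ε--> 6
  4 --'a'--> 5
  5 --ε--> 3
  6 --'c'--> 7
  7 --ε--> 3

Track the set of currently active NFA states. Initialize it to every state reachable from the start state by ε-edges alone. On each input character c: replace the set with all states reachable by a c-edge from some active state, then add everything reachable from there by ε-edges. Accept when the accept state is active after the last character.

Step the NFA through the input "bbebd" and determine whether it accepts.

Answer: REJECT

Trace:
initial (ε-close {0}): {0}
'b' @ 1: {}  — state set empty
rest 'bebd' ignored (set empty)
final: {}; accept 3 not in set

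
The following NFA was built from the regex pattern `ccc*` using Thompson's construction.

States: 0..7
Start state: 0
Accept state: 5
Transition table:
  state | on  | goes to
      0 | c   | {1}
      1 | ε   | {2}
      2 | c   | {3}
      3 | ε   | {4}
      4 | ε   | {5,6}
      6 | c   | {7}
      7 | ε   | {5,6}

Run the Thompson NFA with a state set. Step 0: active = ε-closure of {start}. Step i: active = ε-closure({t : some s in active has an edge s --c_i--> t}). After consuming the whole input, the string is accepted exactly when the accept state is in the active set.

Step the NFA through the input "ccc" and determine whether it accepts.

Answer: ACCEPT

Trace:
S₀ = ε-closure({0}) = {0}
'c' @ 1: {1,2}
'c' @ 2: {3,4,5,6}  (accept∈set)
'c' @ 3: {5,6,7}  (accept∈set)
after full input: {5,6,7}  (accept=5 in)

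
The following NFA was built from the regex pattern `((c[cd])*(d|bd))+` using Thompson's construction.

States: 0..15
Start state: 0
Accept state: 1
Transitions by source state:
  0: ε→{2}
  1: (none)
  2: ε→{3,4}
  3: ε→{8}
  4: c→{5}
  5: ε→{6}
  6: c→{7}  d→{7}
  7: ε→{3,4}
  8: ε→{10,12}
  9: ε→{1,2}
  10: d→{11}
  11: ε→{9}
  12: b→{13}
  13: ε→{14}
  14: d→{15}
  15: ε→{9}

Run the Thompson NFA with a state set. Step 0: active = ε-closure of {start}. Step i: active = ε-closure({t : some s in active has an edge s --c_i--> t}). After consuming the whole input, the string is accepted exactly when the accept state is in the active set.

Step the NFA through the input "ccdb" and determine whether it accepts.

start: ε-closure({0}) = {0,2,3,4,8,10,12}
'c' @ 1: {5,6}
'c' @ 2: {3,4,7,8,10,12}
'd' @ 3: {1,2,3,4,8,9,10,11,12}  ✓accept
'b' @ 4: {13,14}
end set {13,14} — state 1 not in

Answer: REJECT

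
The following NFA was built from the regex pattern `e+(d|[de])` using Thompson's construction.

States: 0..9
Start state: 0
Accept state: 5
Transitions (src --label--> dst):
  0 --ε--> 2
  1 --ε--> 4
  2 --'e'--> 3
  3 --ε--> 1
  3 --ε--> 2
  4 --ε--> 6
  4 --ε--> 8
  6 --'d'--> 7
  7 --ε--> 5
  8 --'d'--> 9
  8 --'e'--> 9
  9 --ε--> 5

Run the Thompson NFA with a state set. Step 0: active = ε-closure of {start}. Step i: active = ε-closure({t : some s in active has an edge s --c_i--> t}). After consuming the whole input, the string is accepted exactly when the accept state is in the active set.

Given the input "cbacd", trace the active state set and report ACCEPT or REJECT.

Answer: REJECT

Steps:
S₀ = ε-closure({0}) = {0,2}
'c' @ 1: {}  — dead — no transitions
rest 'bacd' ignored (set empty)
final: {}; accept 5 not in set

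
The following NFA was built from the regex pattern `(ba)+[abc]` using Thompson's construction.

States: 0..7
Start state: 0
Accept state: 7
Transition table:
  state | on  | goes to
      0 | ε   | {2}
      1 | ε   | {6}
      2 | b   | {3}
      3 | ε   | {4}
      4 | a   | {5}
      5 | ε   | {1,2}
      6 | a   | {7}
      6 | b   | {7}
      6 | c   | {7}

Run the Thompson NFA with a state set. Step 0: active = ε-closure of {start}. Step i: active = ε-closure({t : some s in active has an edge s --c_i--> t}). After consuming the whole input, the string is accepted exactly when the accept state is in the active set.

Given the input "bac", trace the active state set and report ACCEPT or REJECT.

Answer: ACCEPT

Derivation:
initial (ε-close {0}): {0,2}
'b' @ 1: {3,4}
'a' @ 2: {1,2,5,6}
'c' @ 3: {7}  ✓accept
final: {7}; accept 7 in set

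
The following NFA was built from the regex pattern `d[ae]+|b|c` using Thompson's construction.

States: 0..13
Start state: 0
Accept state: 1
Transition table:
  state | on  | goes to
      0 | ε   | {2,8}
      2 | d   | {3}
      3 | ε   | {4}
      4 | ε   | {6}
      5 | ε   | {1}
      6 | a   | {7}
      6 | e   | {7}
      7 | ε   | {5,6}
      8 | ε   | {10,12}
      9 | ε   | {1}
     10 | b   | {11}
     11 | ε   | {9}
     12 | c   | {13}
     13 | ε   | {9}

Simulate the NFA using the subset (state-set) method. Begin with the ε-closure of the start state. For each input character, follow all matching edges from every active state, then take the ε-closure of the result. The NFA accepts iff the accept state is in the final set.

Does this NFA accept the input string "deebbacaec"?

Answer: REJECT

Derivation:
initial (ε-close {0}): {0,2,8,10,12}
'd' @ 1: {3,4,6}
'e' @ 2: {1,5,6,7}  (accept∈set)
'e' @ 3: {1,5,6,7}  (accept∈set)
'b' @ 4: {}  — no active states
rest 'bacaec' ignored (set empty)
final: {}; accept 1 not in set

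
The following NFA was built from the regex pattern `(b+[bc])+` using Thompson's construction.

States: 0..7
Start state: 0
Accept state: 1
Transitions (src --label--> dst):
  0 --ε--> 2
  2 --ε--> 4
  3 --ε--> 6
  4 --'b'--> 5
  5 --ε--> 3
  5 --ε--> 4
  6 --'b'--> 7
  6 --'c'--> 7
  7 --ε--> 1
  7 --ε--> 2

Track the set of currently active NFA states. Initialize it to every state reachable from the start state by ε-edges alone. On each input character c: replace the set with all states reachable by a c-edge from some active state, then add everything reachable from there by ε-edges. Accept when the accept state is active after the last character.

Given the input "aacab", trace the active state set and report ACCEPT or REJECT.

Answer: REJECT

Steps:
start: ε-closure({0}) = {0,2,4}
'a' @ 1: {}  — state set empty
rest 'acab' ignored (set empty)
final: {}; accept 1 not in set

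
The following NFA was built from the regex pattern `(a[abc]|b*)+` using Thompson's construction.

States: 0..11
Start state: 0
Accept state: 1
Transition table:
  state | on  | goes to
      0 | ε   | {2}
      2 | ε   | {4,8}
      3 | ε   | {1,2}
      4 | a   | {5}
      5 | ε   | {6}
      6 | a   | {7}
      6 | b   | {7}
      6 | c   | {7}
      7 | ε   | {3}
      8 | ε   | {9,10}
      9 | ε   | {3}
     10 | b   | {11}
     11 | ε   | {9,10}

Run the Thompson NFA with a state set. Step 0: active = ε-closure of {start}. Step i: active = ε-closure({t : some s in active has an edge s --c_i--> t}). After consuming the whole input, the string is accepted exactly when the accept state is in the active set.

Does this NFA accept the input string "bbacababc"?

Answer: REJECT

Steps:
S₀ = ε-closure({0}) = {0,1,2,3,4,8,9,10}
'b' @ 1: {1,2,3,4,8,9,10,11}  ✓accept
'b' @ 2: {1,2,3,4,8,9,10,11}  ✓accept
'a' @ 3: {5,6}
'c' @ 4: {1,2,3,4,7,8,9,10}  ✓accept
'a' @ 5: {5,6}
'b' @ 6: {1,2,3,4,7,8,9,10}  ✓accept
'a' @ 7: {5,6}
'b' @ 8: {1,2,3,4,7,8,9,10}  ✓accept
'c' @ 9: {}  — dead — no transitions
end set {} — state 1 not in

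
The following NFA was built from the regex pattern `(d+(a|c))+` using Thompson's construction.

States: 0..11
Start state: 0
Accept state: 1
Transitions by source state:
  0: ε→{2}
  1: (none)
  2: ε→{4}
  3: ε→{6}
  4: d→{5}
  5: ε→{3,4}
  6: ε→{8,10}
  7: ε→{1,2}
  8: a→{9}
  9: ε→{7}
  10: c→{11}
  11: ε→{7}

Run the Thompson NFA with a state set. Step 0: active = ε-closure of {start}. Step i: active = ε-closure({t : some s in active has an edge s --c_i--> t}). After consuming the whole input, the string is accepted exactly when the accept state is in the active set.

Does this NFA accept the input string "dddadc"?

Answer: ACCEPT

Trace:
initial (ε-close {0}): {0,2,4}
'd' @ 1: {3,4,5,6,8,10}
'd' @ 2: {3,4,5,6,8,10}
'd' @ 3: {3,4,5,6,8,10}
'a' @ 4: {1,2,4,7,9}  [accepting]
'd' @ 5: {3,4,5,6,8,10}
'c' @ 6: {1,2,4,7,11}  [accepting]
final: {1,2,4,7,11}; accept 1 in set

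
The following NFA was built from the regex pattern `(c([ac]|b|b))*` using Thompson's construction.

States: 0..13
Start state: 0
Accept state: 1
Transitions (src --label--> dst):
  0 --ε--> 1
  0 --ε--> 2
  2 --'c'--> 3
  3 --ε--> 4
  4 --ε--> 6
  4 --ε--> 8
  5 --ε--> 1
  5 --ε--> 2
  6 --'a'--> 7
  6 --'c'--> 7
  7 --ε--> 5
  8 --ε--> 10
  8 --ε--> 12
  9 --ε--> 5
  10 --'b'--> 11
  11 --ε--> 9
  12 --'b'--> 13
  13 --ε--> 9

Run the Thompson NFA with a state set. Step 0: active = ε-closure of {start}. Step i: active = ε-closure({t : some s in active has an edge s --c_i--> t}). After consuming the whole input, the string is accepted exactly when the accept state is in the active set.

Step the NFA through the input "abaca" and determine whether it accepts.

S₀ = ε-closure({0}) = {0,1,2}
'a' @ 1: {}  — dead — no transitions
rest 'baca' ignored (set empty)
after full input: {}  (accept=1 not in)

Answer: REJECT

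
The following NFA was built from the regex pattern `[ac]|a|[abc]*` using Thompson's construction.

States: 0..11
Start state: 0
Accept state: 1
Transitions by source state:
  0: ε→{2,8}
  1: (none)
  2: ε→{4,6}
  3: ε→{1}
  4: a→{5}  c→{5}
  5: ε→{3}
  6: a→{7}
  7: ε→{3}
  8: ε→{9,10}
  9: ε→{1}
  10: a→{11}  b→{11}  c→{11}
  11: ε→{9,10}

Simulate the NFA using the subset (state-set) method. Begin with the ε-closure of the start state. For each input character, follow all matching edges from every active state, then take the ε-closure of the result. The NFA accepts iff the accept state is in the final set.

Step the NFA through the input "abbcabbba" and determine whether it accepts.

Answer: ACCEPT

Steps:
initial (ε-close {0}): {0,1,2,4,6,8,9,10}
'a' @ 1: {1,3,5,7,9,10,11}  [accepting]
'b' @ 2: {1,9,10,11}  [accepting]
'b' @ 3: {1,9,10,11}  [accepting]
'c' @ 4: {1,9,10,11}  [accepting]
'a' @ 5: {1,9,10,11}  [accepting]
'b' @ 6: {1,9,10,11}  [accepting]
'b' @ 7: {1,9,10,11}  [accepting]
'b' @ 8: {1,9,10,11}  [accepting]
'a' @ 9: {1,9,10,11}  [accepting]
end set {1,9,10,11} — state 1 in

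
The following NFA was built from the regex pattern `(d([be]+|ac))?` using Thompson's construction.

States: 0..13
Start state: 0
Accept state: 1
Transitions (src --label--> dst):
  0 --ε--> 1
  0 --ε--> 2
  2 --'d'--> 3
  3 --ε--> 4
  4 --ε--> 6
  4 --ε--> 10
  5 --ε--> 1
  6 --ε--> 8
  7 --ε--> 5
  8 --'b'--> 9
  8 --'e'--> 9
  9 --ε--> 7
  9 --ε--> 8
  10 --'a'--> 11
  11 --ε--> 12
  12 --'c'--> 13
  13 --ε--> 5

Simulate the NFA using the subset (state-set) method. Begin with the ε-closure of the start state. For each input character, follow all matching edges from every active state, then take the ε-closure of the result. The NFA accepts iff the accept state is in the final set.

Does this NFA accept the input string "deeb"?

initial (ε-close {0}): {0,1,2}
'd' @ 1: {3,4,6,8,10}
'e' @ 2: {1,5,7,8,9}  [accepting]
'e' @ 3: {1,5,7,8,9}  [accepting]
'b' @ 4: {1,5,7,8,9}  [accepting]
end set {1,5,7,8,9} — state 1 in

Answer: ACCEPT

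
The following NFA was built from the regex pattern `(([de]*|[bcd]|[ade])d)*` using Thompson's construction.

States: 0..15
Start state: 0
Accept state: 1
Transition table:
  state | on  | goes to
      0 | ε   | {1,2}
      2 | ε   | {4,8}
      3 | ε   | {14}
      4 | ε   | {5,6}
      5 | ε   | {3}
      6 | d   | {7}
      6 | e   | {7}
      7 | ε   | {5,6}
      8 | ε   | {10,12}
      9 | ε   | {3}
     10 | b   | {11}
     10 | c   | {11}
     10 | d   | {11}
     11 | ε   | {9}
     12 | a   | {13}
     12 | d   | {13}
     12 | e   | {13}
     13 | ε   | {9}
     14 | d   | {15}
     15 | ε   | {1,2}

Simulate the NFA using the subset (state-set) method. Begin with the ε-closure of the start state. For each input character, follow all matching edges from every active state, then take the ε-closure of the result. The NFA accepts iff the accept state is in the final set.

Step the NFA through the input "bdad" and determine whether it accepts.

S₀ = ε-closure({0}) = {0,1,2,3,4,5,6,8,10,12,14}
'b' @ 1: {3,9,11,14}
'd' @ 2: {1,2,3,4,5,6,8,10,12,14,15}  (accept∈set)
'a' @ 3: {3,9,13,14}
'd' @ 4: {1,2,3,4,5,6,8,10,12,14,15}  (accept∈set)
after full input: {1,2,3,4,5,6,8,10,12,14,15}  (accept=1 in)

Answer: ACCEPT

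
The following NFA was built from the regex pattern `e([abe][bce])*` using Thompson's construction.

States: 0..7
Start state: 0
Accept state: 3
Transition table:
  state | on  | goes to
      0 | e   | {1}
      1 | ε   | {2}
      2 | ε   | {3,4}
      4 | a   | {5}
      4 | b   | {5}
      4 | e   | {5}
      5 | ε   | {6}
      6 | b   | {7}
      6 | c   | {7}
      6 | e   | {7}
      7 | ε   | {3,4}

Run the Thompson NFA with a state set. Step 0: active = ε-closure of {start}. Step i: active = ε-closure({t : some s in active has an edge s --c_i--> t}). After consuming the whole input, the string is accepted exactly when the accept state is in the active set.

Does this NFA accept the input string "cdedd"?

Answer: REJECT

Trace:
initial (ε-close {0}): {0}
'c' @ 1: {}  — dead — no transitions
rest 'dedd' ignored (set empty)
after full input: {}  (accept=3 not in)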